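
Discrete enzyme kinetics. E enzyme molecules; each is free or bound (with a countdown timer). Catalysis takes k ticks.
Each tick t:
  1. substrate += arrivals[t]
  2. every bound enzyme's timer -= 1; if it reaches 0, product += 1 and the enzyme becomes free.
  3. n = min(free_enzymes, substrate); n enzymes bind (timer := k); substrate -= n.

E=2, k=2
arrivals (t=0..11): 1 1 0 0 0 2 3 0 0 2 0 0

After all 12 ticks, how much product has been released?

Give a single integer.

t=0: arr=1 -> substrate=0 bound=1 product=0
t=1: arr=1 -> substrate=0 bound=2 product=0
t=2: arr=0 -> substrate=0 bound=1 product=1
t=3: arr=0 -> substrate=0 bound=0 product=2
t=4: arr=0 -> substrate=0 bound=0 product=2
t=5: arr=2 -> substrate=0 bound=2 product=2
t=6: arr=3 -> substrate=3 bound=2 product=2
t=7: arr=0 -> substrate=1 bound=2 product=4
t=8: arr=0 -> substrate=1 bound=2 product=4
t=9: arr=2 -> substrate=1 bound=2 product=6
t=10: arr=0 -> substrate=1 bound=2 product=6
t=11: arr=0 -> substrate=0 bound=1 product=8

Answer: 8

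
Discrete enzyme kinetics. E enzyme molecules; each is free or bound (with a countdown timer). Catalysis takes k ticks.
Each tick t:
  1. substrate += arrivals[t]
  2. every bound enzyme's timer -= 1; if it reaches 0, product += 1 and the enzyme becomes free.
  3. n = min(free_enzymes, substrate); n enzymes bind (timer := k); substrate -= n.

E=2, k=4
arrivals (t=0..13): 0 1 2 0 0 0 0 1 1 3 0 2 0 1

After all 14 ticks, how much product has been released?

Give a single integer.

Answer: 5

Derivation:
t=0: arr=0 -> substrate=0 bound=0 product=0
t=1: arr=1 -> substrate=0 bound=1 product=0
t=2: arr=2 -> substrate=1 bound=2 product=0
t=3: arr=0 -> substrate=1 bound=2 product=0
t=4: arr=0 -> substrate=1 bound=2 product=0
t=5: arr=0 -> substrate=0 bound=2 product=1
t=6: arr=0 -> substrate=0 bound=1 product=2
t=7: arr=1 -> substrate=0 bound=2 product=2
t=8: arr=1 -> substrate=1 bound=2 product=2
t=9: arr=3 -> substrate=3 bound=2 product=3
t=10: arr=0 -> substrate=3 bound=2 product=3
t=11: arr=2 -> substrate=4 bound=2 product=4
t=12: arr=0 -> substrate=4 bound=2 product=4
t=13: arr=1 -> substrate=4 bound=2 product=5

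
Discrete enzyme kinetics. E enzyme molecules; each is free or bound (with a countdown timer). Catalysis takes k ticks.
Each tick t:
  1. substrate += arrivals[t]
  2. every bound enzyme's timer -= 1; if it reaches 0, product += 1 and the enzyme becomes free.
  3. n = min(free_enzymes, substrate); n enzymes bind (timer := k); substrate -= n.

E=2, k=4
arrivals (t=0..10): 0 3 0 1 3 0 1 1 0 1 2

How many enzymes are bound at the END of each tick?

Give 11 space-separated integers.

t=0: arr=0 -> substrate=0 bound=0 product=0
t=1: arr=3 -> substrate=1 bound=2 product=0
t=2: arr=0 -> substrate=1 bound=2 product=0
t=3: arr=1 -> substrate=2 bound=2 product=0
t=4: arr=3 -> substrate=5 bound=2 product=0
t=5: arr=0 -> substrate=3 bound=2 product=2
t=6: arr=1 -> substrate=4 bound=2 product=2
t=7: arr=1 -> substrate=5 bound=2 product=2
t=8: arr=0 -> substrate=5 bound=2 product=2
t=9: arr=1 -> substrate=4 bound=2 product=4
t=10: arr=2 -> substrate=6 bound=2 product=4

Answer: 0 2 2 2 2 2 2 2 2 2 2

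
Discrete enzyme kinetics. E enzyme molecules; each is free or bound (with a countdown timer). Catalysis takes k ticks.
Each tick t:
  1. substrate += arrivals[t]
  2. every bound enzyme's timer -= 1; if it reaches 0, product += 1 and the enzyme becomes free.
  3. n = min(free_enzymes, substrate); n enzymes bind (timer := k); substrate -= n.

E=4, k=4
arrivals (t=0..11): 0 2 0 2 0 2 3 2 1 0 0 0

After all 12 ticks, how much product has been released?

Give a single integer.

Answer: 8

Derivation:
t=0: arr=0 -> substrate=0 bound=0 product=0
t=1: arr=2 -> substrate=0 bound=2 product=0
t=2: arr=0 -> substrate=0 bound=2 product=0
t=3: arr=2 -> substrate=0 bound=4 product=0
t=4: arr=0 -> substrate=0 bound=4 product=0
t=5: arr=2 -> substrate=0 bound=4 product=2
t=6: arr=3 -> substrate=3 bound=4 product=2
t=7: arr=2 -> substrate=3 bound=4 product=4
t=8: arr=1 -> substrate=4 bound=4 product=4
t=9: arr=0 -> substrate=2 bound=4 product=6
t=10: arr=0 -> substrate=2 bound=4 product=6
t=11: arr=0 -> substrate=0 bound=4 product=8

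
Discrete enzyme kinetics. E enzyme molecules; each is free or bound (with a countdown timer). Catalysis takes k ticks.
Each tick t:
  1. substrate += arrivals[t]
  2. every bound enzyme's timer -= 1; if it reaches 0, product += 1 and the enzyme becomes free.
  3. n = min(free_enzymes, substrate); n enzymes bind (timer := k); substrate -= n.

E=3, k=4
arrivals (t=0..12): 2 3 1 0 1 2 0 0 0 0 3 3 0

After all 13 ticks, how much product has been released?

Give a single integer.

Answer: 8

Derivation:
t=0: arr=2 -> substrate=0 bound=2 product=0
t=1: arr=3 -> substrate=2 bound=3 product=0
t=2: arr=1 -> substrate=3 bound=3 product=0
t=3: arr=0 -> substrate=3 bound=3 product=0
t=4: arr=1 -> substrate=2 bound=3 product=2
t=5: arr=2 -> substrate=3 bound=3 product=3
t=6: arr=0 -> substrate=3 bound=3 product=3
t=7: arr=0 -> substrate=3 bound=3 product=3
t=8: arr=0 -> substrate=1 bound=3 product=5
t=9: arr=0 -> substrate=0 bound=3 product=6
t=10: arr=3 -> substrate=3 bound=3 product=6
t=11: arr=3 -> substrate=6 bound=3 product=6
t=12: arr=0 -> substrate=4 bound=3 product=8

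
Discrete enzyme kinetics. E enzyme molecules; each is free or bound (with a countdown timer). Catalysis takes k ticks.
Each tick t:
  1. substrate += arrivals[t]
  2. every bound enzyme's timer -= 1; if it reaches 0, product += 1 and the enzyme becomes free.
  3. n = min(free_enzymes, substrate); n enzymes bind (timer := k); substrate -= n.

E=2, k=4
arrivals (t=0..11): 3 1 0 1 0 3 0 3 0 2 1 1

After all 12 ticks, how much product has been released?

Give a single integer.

Answer: 4

Derivation:
t=0: arr=3 -> substrate=1 bound=2 product=0
t=1: arr=1 -> substrate=2 bound=2 product=0
t=2: arr=0 -> substrate=2 bound=2 product=0
t=3: arr=1 -> substrate=3 bound=2 product=0
t=4: arr=0 -> substrate=1 bound=2 product=2
t=5: arr=3 -> substrate=4 bound=2 product=2
t=6: arr=0 -> substrate=4 bound=2 product=2
t=7: arr=3 -> substrate=7 bound=2 product=2
t=8: arr=0 -> substrate=5 bound=2 product=4
t=9: arr=2 -> substrate=7 bound=2 product=4
t=10: arr=1 -> substrate=8 bound=2 product=4
t=11: arr=1 -> substrate=9 bound=2 product=4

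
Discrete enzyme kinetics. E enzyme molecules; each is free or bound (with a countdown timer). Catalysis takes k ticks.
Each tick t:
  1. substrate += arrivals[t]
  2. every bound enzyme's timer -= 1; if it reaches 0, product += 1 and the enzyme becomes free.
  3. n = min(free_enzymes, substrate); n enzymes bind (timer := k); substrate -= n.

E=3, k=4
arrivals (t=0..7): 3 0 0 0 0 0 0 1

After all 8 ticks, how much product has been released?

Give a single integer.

Answer: 3

Derivation:
t=0: arr=3 -> substrate=0 bound=3 product=0
t=1: arr=0 -> substrate=0 bound=3 product=0
t=2: arr=0 -> substrate=0 bound=3 product=0
t=3: arr=0 -> substrate=0 bound=3 product=0
t=4: arr=0 -> substrate=0 bound=0 product=3
t=5: arr=0 -> substrate=0 bound=0 product=3
t=6: arr=0 -> substrate=0 bound=0 product=3
t=7: arr=1 -> substrate=0 bound=1 product=3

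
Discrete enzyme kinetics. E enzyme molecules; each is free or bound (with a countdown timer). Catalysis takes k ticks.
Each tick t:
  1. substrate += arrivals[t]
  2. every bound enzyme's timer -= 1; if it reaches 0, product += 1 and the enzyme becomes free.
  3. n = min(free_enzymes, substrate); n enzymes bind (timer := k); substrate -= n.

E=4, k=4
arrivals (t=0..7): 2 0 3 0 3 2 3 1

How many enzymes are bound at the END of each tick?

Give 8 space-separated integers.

t=0: arr=2 -> substrate=0 bound=2 product=0
t=1: arr=0 -> substrate=0 bound=2 product=0
t=2: arr=3 -> substrate=1 bound=4 product=0
t=3: arr=0 -> substrate=1 bound=4 product=0
t=4: arr=3 -> substrate=2 bound=4 product=2
t=5: arr=2 -> substrate=4 bound=4 product=2
t=6: arr=3 -> substrate=5 bound=4 product=4
t=7: arr=1 -> substrate=6 bound=4 product=4

Answer: 2 2 4 4 4 4 4 4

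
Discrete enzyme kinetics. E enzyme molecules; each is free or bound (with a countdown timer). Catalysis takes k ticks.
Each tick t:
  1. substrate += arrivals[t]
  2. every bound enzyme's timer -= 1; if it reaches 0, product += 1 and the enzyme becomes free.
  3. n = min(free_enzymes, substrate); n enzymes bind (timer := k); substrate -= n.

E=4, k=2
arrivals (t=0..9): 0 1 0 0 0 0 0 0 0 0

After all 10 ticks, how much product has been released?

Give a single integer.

Answer: 1

Derivation:
t=0: arr=0 -> substrate=0 bound=0 product=0
t=1: arr=1 -> substrate=0 bound=1 product=0
t=2: arr=0 -> substrate=0 bound=1 product=0
t=3: arr=0 -> substrate=0 bound=0 product=1
t=4: arr=0 -> substrate=0 bound=0 product=1
t=5: arr=0 -> substrate=0 bound=0 product=1
t=6: arr=0 -> substrate=0 bound=0 product=1
t=7: arr=0 -> substrate=0 bound=0 product=1
t=8: arr=0 -> substrate=0 bound=0 product=1
t=9: arr=0 -> substrate=0 bound=0 product=1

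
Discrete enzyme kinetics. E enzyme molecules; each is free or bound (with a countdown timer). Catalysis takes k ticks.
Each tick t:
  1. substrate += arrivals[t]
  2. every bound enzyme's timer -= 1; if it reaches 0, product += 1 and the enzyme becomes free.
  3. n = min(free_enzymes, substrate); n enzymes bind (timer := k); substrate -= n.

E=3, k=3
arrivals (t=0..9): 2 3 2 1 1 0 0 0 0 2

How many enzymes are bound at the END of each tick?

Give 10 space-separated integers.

t=0: arr=2 -> substrate=0 bound=2 product=0
t=1: arr=3 -> substrate=2 bound=3 product=0
t=2: arr=2 -> substrate=4 bound=3 product=0
t=3: arr=1 -> substrate=3 bound=3 product=2
t=4: arr=1 -> substrate=3 bound=3 product=3
t=5: arr=0 -> substrate=3 bound=3 product=3
t=6: arr=0 -> substrate=1 bound=3 product=5
t=7: arr=0 -> substrate=0 bound=3 product=6
t=8: arr=0 -> substrate=0 bound=3 product=6
t=9: arr=2 -> substrate=0 bound=3 product=8

Answer: 2 3 3 3 3 3 3 3 3 3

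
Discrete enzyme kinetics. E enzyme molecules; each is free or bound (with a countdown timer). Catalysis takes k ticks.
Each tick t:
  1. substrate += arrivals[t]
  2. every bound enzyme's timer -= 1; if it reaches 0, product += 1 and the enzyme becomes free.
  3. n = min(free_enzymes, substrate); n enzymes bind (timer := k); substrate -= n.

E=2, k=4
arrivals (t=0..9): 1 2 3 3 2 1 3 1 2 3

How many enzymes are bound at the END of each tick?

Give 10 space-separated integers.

Answer: 1 2 2 2 2 2 2 2 2 2

Derivation:
t=0: arr=1 -> substrate=0 bound=1 product=0
t=1: arr=2 -> substrate=1 bound=2 product=0
t=2: arr=3 -> substrate=4 bound=2 product=0
t=3: arr=3 -> substrate=7 bound=2 product=0
t=4: arr=2 -> substrate=8 bound=2 product=1
t=5: arr=1 -> substrate=8 bound=2 product=2
t=6: arr=3 -> substrate=11 bound=2 product=2
t=7: arr=1 -> substrate=12 bound=2 product=2
t=8: arr=2 -> substrate=13 bound=2 product=3
t=9: arr=3 -> substrate=15 bound=2 product=4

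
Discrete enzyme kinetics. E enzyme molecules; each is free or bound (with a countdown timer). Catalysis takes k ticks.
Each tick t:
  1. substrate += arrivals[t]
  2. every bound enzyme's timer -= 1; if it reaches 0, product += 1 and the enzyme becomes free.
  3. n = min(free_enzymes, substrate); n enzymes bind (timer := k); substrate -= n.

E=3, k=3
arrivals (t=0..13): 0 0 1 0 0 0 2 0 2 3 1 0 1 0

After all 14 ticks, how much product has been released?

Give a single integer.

Answer: 6

Derivation:
t=0: arr=0 -> substrate=0 bound=0 product=0
t=1: arr=0 -> substrate=0 bound=0 product=0
t=2: arr=1 -> substrate=0 bound=1 product=0
t=3: arr=0 -> substrate=0 bound=1 product=0
t=4: arr=0 -> substrate=0 bound=1 product=0
t=5: arr=0 -> substrate=0 bound=0 product=1
t=6: arr=2 -> substrate=0 bound=2 product=1
t=7: arr=0 -> substrate=0 bound=2 product=1
t=8: arr=2 -> substrate=1 bound=3 product=1
t=9: arr=3 -> substrate=2 bound=3 product=3
t=10: arr=1 -> substrate=3 bound=3 product=3
t=11: arr=0 -> substrate=2 bound=3 product=4
t=12: arr=1 -> substrate=1 bound=3 product=6
t=13: arr=0 -> substrate=1 bound=3 product=6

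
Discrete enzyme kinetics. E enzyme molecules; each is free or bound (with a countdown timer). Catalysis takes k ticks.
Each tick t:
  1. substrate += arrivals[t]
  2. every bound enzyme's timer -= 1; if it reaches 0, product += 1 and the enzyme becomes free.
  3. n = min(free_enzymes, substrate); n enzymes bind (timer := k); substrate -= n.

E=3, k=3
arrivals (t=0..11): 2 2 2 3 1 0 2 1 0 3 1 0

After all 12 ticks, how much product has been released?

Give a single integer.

Answer: 9

Derivation:
t=0: arr=2 -> substrate=0 bound=2 product=0
t=1: arr=2 -> substrate=1 bound=3 product=0
t=2: arr=2 -> substrate=3 bound=3 product=0
t=3: arr=3 -> substrate=4 bound=3 product=2
t=4: arr=1 -> substrate=4 bound=3 product=3
t=5: arr=0 -> substrate=4 bound=3 product=3
t=6: arr=2 -> substrate=4 bound=3 product=5
t=7: arr=1 -> substrate=4 bound=3 product=6
t=8: arr=0 -> substrate=4 bound=3 product=6
t=9: arr=3 -> substrate=5 bound=3 product=8
t=10: arr=1 -> substrate=5 bound=3 product=9
t=11: arr=0 -> substrate=5 bound=3 product=9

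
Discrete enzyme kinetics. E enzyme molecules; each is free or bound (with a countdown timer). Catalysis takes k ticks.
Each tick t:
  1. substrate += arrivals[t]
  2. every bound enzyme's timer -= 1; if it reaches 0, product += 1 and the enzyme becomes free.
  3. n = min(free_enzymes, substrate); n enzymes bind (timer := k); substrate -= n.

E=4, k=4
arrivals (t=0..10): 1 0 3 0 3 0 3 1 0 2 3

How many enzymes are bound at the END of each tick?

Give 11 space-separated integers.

t=0: arr=1 -> substrate=0 bound=1 product=0
t=1: arr=0 -> substrate=0 bound=1 product=0
t=2: arr=3 -> substrate=0 bound=4 product=0
t=3: arr=0 -> substrate=0 bound=4 product=0
t=4: arr=3 -> substrate=2 bound=4 product=1
t=5: arr=0 -> substrate=2 bound=4 product=1
t=6: arr=3 -> substrate=2 bound=4 product=4
t=7: arr=1 -> substrate=3 bound=4 product=4
t=8: arr=0 -> substrate=2 bound=4 product=5
t=9: arr=2 -> substrate=4 bound=4 product=5
t=10: arr=3 -> substrate=4 bound=4 product=8

Answer: 1 1 4 4 4 4 4 4 4 4 4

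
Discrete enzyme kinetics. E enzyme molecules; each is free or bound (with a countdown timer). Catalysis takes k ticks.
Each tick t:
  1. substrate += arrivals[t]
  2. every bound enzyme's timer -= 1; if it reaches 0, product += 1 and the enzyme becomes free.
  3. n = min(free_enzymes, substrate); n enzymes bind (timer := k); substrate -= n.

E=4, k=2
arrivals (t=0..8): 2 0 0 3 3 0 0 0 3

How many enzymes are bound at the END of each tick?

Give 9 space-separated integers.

Answer: 2 2 0 3 4 3 2 0 3

Derivation:
t=0: arr=2 -> substrate=0 bound=2 product=0
t=1: arr=0 -> substrate=0 bound=2 product=0
t=2: arr=0 -> substrate=0 bound=0 product=2
t=3: arr=3 -> substrate=0 bound=3 product=2
t=4: arr=3 -> substrate=2 bound=4 product=2
t=5: arr=0 -> substrate=0 bound=3 product=5
t=6: arr=0 -> substrate=0 bound=2 product=6
t=7: arr=0 -> substrate=0 bound=0 product=8
t=8: arr=3 -> substrate=0 bound=3 product=8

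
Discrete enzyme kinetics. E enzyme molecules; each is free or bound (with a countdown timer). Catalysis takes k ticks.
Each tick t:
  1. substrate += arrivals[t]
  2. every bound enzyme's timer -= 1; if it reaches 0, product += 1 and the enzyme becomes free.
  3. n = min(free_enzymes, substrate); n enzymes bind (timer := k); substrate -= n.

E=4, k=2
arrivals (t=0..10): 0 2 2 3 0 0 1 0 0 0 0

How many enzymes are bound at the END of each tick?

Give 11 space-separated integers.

t=0: arr=0 -> substrate=0 bound=0 product=0
t=1: arr=2 -> substrate=0 bound=2 product=0
t=2: arr=2 -> substrate=0 bound=4 product=0
t=3: arr=3 -> substrate=1 bound=4 product=2
t=4: arr=0 -> substrate=0 bound=3 product=4
t=5: arr=0 -> substrate=0 bound=1 product=6
t=6: arr=1 -> substrate=0 bound=1 product=7
t=7: arr=0 -> substrate=0 bound=1 product=7
t=8: arr=0 -> substrate=0 bound=0 product=8
t=9: arr=0 -> substrate=0 bound=0 product=8
t=10: arr=0 -> substrate=0 bound=0 product=8

Answer: 0 2 4 4 3 1 1 1 0 0 0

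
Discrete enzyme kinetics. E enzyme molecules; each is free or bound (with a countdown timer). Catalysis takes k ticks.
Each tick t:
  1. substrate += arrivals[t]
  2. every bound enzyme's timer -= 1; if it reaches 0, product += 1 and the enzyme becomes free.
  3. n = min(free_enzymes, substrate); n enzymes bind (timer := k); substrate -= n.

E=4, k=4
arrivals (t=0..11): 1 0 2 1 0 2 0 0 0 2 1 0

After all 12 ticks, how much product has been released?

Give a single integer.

t=0: arr=1 -> substrate=0 bound=1 product=0
t=1: arr=0 -> substrate=0 bound=1 product=0
t=2: arr=2 -> substrate=0 bound=3 product=0
t=3: arr=1 -> substrate=0 bound=4 product=0
t=4: arr=0 -> substrate=0 bound=3 product=1
t=5: arr=2 -> substrate=1 bound=4 product=1
t=6: arr=0 -> substrate=0 bound=3 product=3
t=7: arr=0 -> substrate=0 bound=2 product=4
t=8: arr=0 -> substrate=0 bound=2 product=4
t=9: arr=2 -> substrate=0 bound=3 product=5
t=10: arr=1 -> substrate=0 bound=3 product=6
t=11: arr=0 -> substrate=0 bound=3 product=6

Answer: 6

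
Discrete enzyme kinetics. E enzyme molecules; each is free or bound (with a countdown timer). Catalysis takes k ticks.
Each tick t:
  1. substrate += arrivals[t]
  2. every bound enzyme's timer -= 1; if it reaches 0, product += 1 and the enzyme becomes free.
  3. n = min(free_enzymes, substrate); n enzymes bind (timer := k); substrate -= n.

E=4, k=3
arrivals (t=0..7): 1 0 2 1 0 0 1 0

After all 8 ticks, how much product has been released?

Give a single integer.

Answer: 4

Derivation:
t=0: arr=1 -> substrate=0 bound=1 product=0
t=1: arr=0 -> substrate=0 bound=1 product=0
t=2: arr=2 -> substrate=0 bound=3 product=0
t=3: arr=1 -> substrate=0 bound=3 product=1
t=4: arr=0 -> substrate=0 bound=3 product=1
t=5: arr=0 -> substrate=0 bound=1 product=3
t=6: arr=1 -> substrate=0 bound=1 product=4
t=7: arr=0 -> substrate=0 bound=1 product=4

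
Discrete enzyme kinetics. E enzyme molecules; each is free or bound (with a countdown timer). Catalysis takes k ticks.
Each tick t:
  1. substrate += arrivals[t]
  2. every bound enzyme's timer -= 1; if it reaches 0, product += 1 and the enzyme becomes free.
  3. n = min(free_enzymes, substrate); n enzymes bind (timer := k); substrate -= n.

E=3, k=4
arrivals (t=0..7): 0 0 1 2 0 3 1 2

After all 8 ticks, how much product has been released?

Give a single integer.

t=0: arr=0 -> substrate=0 bound=0 product=0
t=1: arr=0 -> substrate=0 bound=0 product=0
t=2: arr=1 -> substrate=0 bound=1 product=0
t=3: arr=2 -> substrate=0 bound=3 product=0
t=4: arr=0 -> substrate=0 bound=3 product=0
t=5: arr=3 -> substrate=3 bound=3 product=0
t=6: arr=1 -> substrate=3 bound=3 product=1
t=7: arr=2 -> substrate=3 bound=3 product=3

Answer: 3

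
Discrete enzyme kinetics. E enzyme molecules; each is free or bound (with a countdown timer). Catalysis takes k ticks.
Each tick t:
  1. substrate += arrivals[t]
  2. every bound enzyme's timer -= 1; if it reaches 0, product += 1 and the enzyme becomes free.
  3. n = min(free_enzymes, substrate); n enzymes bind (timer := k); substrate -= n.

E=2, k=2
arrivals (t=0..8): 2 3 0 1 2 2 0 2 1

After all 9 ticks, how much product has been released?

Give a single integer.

Answer: 8

Derivation:
t=0: arr=2 -> substrate=0 bound=2 product=0
t=1: arr=3 -> substrate=3 bound=2 product=0
t=2: arr=0 -> substrate=1 bound=2 product=2
t=3: arr=1 -> substrate=2 bound=2 product=2
t=4: arr=2 -> substrate=2 bound=2 product=4
t=5: arr=2 -> substrate=4 bound=2 product=4
t=6: arr=0 -> substrate=2 bound=2 product=6
t=7: arr=2 -> substrate=4 bound=2 product=6
t=8: arr=1 -> substrate=3 bound=2 product=8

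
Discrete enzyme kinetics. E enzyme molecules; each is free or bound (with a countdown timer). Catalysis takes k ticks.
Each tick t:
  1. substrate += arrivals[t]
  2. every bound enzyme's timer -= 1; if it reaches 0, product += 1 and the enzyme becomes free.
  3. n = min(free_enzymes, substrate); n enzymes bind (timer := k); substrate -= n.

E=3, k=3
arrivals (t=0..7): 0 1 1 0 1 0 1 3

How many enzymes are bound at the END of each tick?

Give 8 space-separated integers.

t=0: arr=0 -> substrate=0 bound=0 product=0
t=1: arr=1 -> substrate=0 bound=1 product=0
t=2: arr=1 -> substrate=0 bound=2 product=0
t=3: arr=0 -> substrate=0 bound=2 product=0
t=4: arr=1 -> substrate=0 bound=2 product=1
t=5: arr=0 -> substrate=0 bound=1 product=2
t=6: arr=1 -> substrate=0 bound=2 product=2
t=7: arr=3 -> substrate=1 bound=3 product=3

Answer: 0 1 2 2 2 1 2 3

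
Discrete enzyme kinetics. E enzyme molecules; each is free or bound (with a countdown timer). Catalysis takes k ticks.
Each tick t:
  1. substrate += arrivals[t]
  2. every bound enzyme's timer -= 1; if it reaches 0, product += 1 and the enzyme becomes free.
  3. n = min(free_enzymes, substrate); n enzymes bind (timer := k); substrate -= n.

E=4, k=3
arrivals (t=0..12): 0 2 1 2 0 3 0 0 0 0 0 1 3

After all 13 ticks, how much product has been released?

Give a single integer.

t=0: arr=0 -> substrate=0 bound=0 product=0
t=1: arr=2 -> substrate=0 bound=2 product=0
t=2: arr=1 -> substrate=0 bound=3 product=0
t=3: arr=2 -> substrate=1 bound=4 product=0
t=4: arr=0 -> substrate=0 bound=3 product=2
t=5: arr=3 -> substrate=1 bound=4 product=3
t=6: arr=0 -> substrate=0 bound=4 product=4
t=7: arr=0 -> substrate=0 bound=3 product=5
t=8: arr=0 -> substrate=0 bound=1 product=7
t=9: arr=0 -> substrate=0 bound=0 product=8
t=10: arr=0 -> substrate=0 bound=0 product=8
t=11: arr=1 -> substrate=0 bound=1 product=8
t=12: arr=3 -> substrate=0 bound=4 product=8

Answer: 8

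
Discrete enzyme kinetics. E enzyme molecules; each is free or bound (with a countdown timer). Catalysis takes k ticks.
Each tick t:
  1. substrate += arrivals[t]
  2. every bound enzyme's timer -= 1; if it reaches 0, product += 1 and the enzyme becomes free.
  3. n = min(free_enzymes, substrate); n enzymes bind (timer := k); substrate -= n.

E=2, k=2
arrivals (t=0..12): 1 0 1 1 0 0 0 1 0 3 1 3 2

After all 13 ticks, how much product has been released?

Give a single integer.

Answer: 6

Derivation:
t=0: arr=1 -> substrate=0 bound=1 product=0
t=1: arr=0 -> substrate=0 bound=1 product=0
t=2: arr=1 -> substrate=0 bound=1 product=1
t=3: arr=1 -> substrate=0 bound=2 product=1
t=4: arr=0 -> substrate=0 bound=1 product=2
t=5: arr=0 -> substrate=0 bound=0 product=3
t=6: arr=0 -> substrate=0 bound=0 product=3
t=7: arr=1 -> substrate=0 bound=1 product=3
t=8: arr=0 -> substrate=0 bound=1 product=3
t=9: arr=3 -> substrate=1 bound=2 product=4
t=10: arr=1 -> substrate=2 bound=2 product=4
t=11: arr=3 -> substrate=3 bound=2 product=6
t=12: arr=2 -> substrate=5 bound=2 product=6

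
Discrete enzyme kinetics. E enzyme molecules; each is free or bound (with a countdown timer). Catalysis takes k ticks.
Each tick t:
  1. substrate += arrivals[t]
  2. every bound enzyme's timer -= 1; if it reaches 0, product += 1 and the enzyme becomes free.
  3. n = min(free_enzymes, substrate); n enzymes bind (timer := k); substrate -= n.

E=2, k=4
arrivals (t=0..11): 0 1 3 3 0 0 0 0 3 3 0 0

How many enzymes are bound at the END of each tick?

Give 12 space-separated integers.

t=0: arr=0 -> substrate=0 bound=0 product=0
t=1: arr=1 -> substrate=0 bound=1 product=0
t=2: arr=3 -> substrate=2 bound=2 product=0
t=3: arr=3 -> substrate=5 bound=2 product=0
t=4: arr=0 -> substrate=5 bound=2 product=0
t=5: arr=0 -> substrate=4 bound=2 product=1
t=6: arr=0 -> substrate=3 bound=2 product=2
t=7: arr=0 -> substrate=3 bound=2 product=2
t=8: arr=3 -> substrate=6 bound=2 product=2
t=9: arr=3 -> substrate=8 bound=2 product=3
t=10: arr=0 -> substrate=7 bound=2 product=4
t=11: arr=0 -> substrate=7 bound=2 product=4

Answer: 0 1 2 2 2 2 2 2 2 2 2 2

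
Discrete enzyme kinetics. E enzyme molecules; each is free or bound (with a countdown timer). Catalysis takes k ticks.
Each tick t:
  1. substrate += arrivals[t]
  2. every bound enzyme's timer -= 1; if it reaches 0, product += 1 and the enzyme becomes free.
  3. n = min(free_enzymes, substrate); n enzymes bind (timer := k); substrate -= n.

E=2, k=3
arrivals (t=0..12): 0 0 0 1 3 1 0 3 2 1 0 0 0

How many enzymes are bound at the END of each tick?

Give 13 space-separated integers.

Answer: 0 0 0 1 2 2 2 2 2 2 2 2 2

Derivation:
t=0: arr=0 -> substrate=0 bound=0 product=0
t=1: arr=0 -> substrate=0 bound=0 product=0
t=2: arr=0 -> substrate=0 bound=0 product=0
t=3: arr=1 -> substrate=0 bound=1 product=0
t=4: arr=3 -> substrate=2 bound=2 product=0
t=5: arr=1 -> substrate=3 bound=2 product=0
t=6: arr=0 -> substrate=2 bound=2 product=1
t=7: arr=3 -> substrate=4 bound=2 product=2
t=8: arr=2 -> substrate=6 bound=2 product=2
t=9: arr=1 -> substrate=6 bound=2 product=3
t=10: arr=0 -> substrate=5 bound=2 product=4
t=11: arr=0 -> substrate=5 bound=2 product=4
t=12: arr=0 -> substrate=4 bound=2 product=5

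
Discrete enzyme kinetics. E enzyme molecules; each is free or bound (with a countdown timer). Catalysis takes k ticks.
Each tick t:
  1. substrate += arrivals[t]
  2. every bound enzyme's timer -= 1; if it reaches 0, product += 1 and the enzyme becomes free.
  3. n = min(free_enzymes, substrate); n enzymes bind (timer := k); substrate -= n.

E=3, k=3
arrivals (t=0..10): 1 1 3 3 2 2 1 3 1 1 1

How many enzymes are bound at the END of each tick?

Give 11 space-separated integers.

t=0: arr=1 -> substrate=0 bound=1 product=0
t=1: arr=1 -> substrate=0 bound=2 product=0
t=2: arr=3 -> substrate=2 bound=3 product=0
t=3: arr=3 -> substrate=4 bound=3 product=1
t=4: arr=2 -> substrate=5 bound=3 product=2
t=5: arr=2 -> substrate=6 bound=3 product=3
t=6: arr=1 -> substrate=6 bound=3 product=4
t=7: arr=3 -> substrate=8 bound=3 product=5
t=8: arr=1 -> substrate=8 bound=3 product=6
t=9: arr=1 -> substrate=8 bound=3 product=7
t=10: arr=1 -> substrate=8 bound=3 product=8

Answer: 1 2 3 3 3 3 3 3 3 3 3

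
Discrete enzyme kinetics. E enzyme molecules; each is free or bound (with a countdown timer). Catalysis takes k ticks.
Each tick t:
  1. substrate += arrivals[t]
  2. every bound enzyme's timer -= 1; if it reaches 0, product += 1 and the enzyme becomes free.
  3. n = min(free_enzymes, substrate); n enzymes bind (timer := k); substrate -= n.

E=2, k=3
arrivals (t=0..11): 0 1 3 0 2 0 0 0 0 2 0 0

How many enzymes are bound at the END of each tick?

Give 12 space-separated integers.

t=0: arr=0 -> substrate=0 bound=0 product=0
t=1: arr=1 -> substrate=0 bound=1 product=0
t=2: arr=3 -> substrate=2 bound=2 product=0
t=3: arr=0 -> substrate=2 bound=2 product=0
t=4: arr=2 -> substrate=3 bound=2 product=1
t=5: arr=0 -> substrate=2 bound=2 product=2
t=6: arr=0 -> substrate=2 bound=2 product=2
t=7: arr=0 -> substrate=1 bound=2 product=3
t=8: arr=0 -> substrate=0 bound=2 product=4
t=9: arr=2 -> substrate=2 bound=2 product=4
t=10: arr=0 -> substrate=1 bound=2 product=5
t=11: arr=0 -> substrate=0 bound=2 product=6

Answer: 0 1 2 2 2 2 2 2 2 2 2 2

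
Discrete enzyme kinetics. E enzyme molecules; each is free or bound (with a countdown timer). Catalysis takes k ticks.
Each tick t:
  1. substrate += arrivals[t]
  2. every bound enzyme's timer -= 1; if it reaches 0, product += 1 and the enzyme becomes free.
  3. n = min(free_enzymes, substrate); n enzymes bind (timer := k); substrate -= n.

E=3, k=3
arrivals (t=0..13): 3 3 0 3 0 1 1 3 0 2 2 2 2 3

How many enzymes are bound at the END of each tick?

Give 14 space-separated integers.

Answer: 3 3 3 3 3 3 3 3 3 3 3 3 3 3

Derivation:
t=0: arr=3 -> substrate=0 bound=3 product=0
t=1: arr=3 -> substrate=3 bound=3 product=0
t=2: arr=0 -> substrate=3 bound=3 product=0
t=3: arr=3 -> substrate=3 bound=3 product=3
t=4: arr=0 -> substrate=3 bound=3 product=3
t=5: arr=1 -> substrate=4 bound=3 product=3
t=6: arr=1 -> substrate=2 bound=3 product=6
t=7: arr=3 -> substrate=5 bound=3 product=6
t=8: arr=0 -> substrate=5 bound=3 product=6
t=9: arr=2 -> substrate=4 bound=3 product=9
t=10: arr=2 -> substrate=6 bound=3 product=9
t=11: arr=2 -> substrate=8 bound=3 product=9
t=12: arr=2 -> substrate=7 bound=3 product=12
t=13: arr=3 -> substrate=10 bound=3 product=12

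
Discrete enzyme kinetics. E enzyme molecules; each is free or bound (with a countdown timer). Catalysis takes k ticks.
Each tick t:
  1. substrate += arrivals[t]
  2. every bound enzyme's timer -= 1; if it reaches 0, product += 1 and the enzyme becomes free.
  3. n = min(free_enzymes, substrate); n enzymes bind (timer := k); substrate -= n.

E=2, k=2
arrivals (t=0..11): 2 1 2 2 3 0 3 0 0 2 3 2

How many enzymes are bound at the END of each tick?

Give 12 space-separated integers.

Answer: 2 2 2 2 2 2 2 2 2 2 2 2

Derivation:
t=0: arr=2 -> substrate=0 bound=2 product=0
t=1: arr=1 -> substrate=1 bound=2 product=0
t=2: arr=2 -> substrate=1 bound=2 product=2
t=3: arr=2 -> substrate=3 bound=2 product=2
t=4: arr=3 -> substrate=4 bound=2 product=4
t=5: arr=0 -> substrate=4 bound=2 product=4
t=6: arr=3 -> substrate=5 bound=2 product=6
t=7: arr=0 -> substrate=5 bound=2 product=6
t=8: arr=0 -> substrate=3 bound=2 product=8
t=9: arr=2 -> substrate=5 bound=2 product=8
t=10: arr=3 -> substrate=6 bound=2 product=10
t=11: arr=2 -> substrate=8 bound=2 product=10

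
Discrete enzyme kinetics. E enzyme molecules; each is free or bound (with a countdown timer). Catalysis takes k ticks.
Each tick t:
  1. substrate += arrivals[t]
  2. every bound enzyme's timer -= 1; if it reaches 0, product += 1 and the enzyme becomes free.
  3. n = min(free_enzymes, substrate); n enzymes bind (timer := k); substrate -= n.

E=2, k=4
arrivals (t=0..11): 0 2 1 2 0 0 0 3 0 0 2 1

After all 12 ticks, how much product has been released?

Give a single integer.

t=0: arr=0 -> substrate=0 bound=0 product=0
t=1: arr=2 -> substrate=0 bound=2 product=0
t=2: arr=1 -> substrate=1 bound=2 product=0
t=3: arr=2 -> substrate=3 bound=2 product=0
t=4: arr=0 -> substrate=3 bound=2 product=0
t=5: arr=0 -> substrate=1 bound=2 product=2
t=6: arr=0 -> substrate=1 bound=2 product=2
t=7: arr=3 -> substrate=4 bound=2 product=2
t=8: arr=0 -> substrate=4 bound=2 product=2
t=9: arr=0 -> substrate=2 bound=2 product=4
t=10: arr=2 -> substrate=4 bound=2 product=4
t=11: arr=1 -> substrate=5 bound=2 product=4

Answer: 4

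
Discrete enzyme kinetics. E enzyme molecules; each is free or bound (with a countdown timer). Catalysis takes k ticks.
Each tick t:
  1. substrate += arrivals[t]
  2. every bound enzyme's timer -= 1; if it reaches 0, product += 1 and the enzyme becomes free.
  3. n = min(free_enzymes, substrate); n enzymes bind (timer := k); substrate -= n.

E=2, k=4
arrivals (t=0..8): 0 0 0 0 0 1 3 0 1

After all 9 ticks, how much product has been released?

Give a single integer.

Answer: 0

Derivation:
t=0: arr=0 -> substrate=0 bound=0 product=0
t=1: arr=0 -> substrate=0 bound=0 product=0
t=2: arr=0 -> substrate=0 bound=0 product=0
t=3: arr=0 -> substrate=0 bound=0 product=0
t=4: arr=0 -> substrate=0 bound=0 product=0
t=5: arr=1 -> substrate=0 bound=1 product=0
t=6: arr=3 -> substrate=2 bound=2 product=0
t=7: arr=0 -> substrate=2 bound=2 product=0
t=8: arr=1 -> substrate=3 bound=2 product=0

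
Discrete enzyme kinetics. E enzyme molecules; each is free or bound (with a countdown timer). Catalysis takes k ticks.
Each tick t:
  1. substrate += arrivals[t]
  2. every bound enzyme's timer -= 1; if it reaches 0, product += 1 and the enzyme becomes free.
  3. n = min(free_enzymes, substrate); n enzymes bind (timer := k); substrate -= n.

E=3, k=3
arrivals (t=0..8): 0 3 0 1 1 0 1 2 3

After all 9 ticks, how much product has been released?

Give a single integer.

Answer: 5

Derivation:
t=0: arr=0 -> substrate=0 bound=0 product=0
t=1: arr=3 -> substrate=0 bound=3 product=0
t=2: arr=0 -> substrate=0 bound=3 product=0
t=3: arr=1 -> substrate=1 bound=3 product=0
t=4: arr=1 -> substrate=0 bound=2 product=3
t=5: arr=0 -> substrate=0 bound=2 product=3
t=6: arr=1 -> substrate=0 bound=3 product=3
t=7: arr=2 -> substrate=0 bound=3 product=5
t=8: arr=3 -> substrate=3 bound=3 product=5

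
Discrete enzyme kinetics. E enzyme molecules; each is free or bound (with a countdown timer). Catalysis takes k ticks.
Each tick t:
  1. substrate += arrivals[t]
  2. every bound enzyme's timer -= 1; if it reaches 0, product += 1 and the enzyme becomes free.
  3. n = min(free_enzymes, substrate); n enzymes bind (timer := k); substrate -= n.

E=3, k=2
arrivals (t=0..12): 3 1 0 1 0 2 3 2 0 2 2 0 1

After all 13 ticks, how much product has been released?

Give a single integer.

t=0: arr=3 -> substrate=0 bound=3 product=0
t=1: arr=1 -> substrate=1 bound=3 product=0
t=2: arr=0 -> substrate=0 bound=1 product=3
t=3: arr=1 -> substrate=0 bound=2 product=3
t=4: arr=0 -> substrate=0 bound=1 product=4
t=5: arr=2 -> substrate=0 bound=2 product=5
t=6: arr=3 -> substrate=2 bound=3 product=5
t=7: arr=2 -> substrate=2 bound=3 product=7
t=8: arr=0 -> substrate=1 bound=3 product=8
t=9: arr=2 -> substrate=1 bound=3 product=10
t=10: arr=2 -> substrate=2 bound=3 product=11
t=11: arr=0 -> substrate=0 bound=3 product=13
t=12: arr=1 -> substrate=0 bound=3 product=14

Answer: 14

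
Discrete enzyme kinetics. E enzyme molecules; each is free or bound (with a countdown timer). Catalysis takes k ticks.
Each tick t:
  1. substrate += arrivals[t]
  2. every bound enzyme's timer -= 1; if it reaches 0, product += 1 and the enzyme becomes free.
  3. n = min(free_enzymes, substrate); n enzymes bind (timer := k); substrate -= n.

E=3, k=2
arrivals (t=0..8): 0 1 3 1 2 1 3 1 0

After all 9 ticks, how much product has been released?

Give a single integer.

t=0: arr=0 -> substrate=0 bound=0 product=0
t=1: arr=1 -> substrate=0 bound=1 product=0
t=2: arr=3 -> substrate=1 bound=3 product=0
t=3: arr=1 -> substrate=1 bound=3 product=1
t=4: arr=2 -> substrate=1 bound=3 product=3
t=5: arr=1 -> substrate=1 bound=3 product=4
t=6: arr=3 -> substrate=2 bound=3 product=6
t=7: arr=1 -> substrate=2 bound=3 product=7
t=8: arr=0 -> substrate=0 bound=3 product=9

Answer: 9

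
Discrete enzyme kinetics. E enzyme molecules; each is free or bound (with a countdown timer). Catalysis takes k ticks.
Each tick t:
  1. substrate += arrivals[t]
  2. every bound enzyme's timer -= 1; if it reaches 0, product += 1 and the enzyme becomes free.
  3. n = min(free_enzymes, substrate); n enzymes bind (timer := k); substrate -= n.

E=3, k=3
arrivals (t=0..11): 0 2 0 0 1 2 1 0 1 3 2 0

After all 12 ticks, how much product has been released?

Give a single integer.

Answer: 7

Derivation:
t=0: arr=0 -> substrate=0 bound=0 product=0
t=1: arr=2 -> substrate=0 bound=2 product=0
t=2: arr=0 -> substrate=0 bound=2 product=0
t=3: arr=0 -> substrate=0 bound=2 product=0
t=4: arr=1 -> substrate=0 bound=1 product=2
t=5: arr=2 -> substrate=0 bound=3 product=2
t=6: arr=1 -> substrate=1 bound=3 product=2
t=7: arr=0 -> substrate=0 bound=3 product=3
t=8: arr=1 -> substrate=0 bound=2 product=5
t=9: arr=3 -> substrate=2 bound=3 product=5
t=10: arr=2 -> substrate=3 bound=3 product=6
t=11: arr=0 -> substrate=2 bound=3 product=7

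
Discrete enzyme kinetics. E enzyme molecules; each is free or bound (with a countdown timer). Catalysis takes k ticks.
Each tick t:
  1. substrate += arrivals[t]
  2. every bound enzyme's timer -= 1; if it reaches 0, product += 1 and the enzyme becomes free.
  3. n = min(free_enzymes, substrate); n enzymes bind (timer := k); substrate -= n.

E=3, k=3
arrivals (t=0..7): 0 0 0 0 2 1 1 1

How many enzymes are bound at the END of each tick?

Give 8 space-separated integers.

t=0: arr=0 -> substrate=0 bound=0 product=0
t=1: arr=0 -> substrate=0 bound=0 product=0
t=2: arr=0 -> substrate=0 bound=0 product=0
t=3: arr=0 -> substrate=0 bound=0 product=0
t=4: arr=2 -> substrate=0 bound=2 product=0
t=5: arr=1 -> substrate=0 bound=3 product=0
t=6: arr=1 -> substrate=1 bound=3 product=0
t=7: arr=1 -> substrate=0 bound=3 product=2

Answer: 0 0 0 0 2 3 3 3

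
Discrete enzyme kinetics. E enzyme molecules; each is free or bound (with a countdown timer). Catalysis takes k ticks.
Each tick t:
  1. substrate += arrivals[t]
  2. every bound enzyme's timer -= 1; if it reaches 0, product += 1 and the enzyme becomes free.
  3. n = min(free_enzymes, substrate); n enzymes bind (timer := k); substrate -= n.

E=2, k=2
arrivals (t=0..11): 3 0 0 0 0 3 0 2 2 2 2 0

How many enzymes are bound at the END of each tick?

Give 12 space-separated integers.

t=0: arr=3 -> substrate=1 bound=2 product=0
t=1: arr=0 -> substrate=1 bound=2 product=0
t=2: arr=0 -> substrate=0 bound=1 product=2
t=3: arr=0 -> substrate=0 bound=1 product=2
t=4: arr=0 -> substrate=0 bound=0 product=3
t=5: arr=3 -> substrate=1 bound=2 product=3
t=6: arr=0 -> substrate=1 bound=2 product=3
t=7: arr=2 -> substrate=1 bound=2 product=5
t=8: arr=2 -> substrate=3 bound=2 product=5
t=9: arr=2 -> substrate=3 bound=2 product=7
t=10: arr=2 -> substrate=5 bound=2 product=7
t=11: arr=0 -> substrate=3 bound=2 product=9

Answer: 2 2 1 1 0 2 2 2 2 2 2 2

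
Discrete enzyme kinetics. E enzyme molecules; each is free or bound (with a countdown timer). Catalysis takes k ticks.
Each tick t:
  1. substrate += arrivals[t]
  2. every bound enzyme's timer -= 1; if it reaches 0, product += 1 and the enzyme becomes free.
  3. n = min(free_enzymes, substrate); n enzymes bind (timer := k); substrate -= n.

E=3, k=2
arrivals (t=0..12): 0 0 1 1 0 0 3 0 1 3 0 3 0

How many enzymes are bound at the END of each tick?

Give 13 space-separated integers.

Answer: 0 0 1 2 1 0 3 3 1 3 3 3 3

Derivation:
t=0: arr=0 -> substrate=0 bound=0 product=0
t=1: arr=0 -> substrate=0 bound=0 product=0
t=2: arr=1 -> substrate=0 bound=1 product=0
t=3: arr=1 -> substrate=0 bound=2 product=0
t=4: arr=0 -> substrate=0 bound=1 product=1
t=5: arr=0 -> substrate=0 bound=0 product=2
t=6: arr=3 -> substrate=0 bound=3 product=2
t=7: arr=0 -> substrate=0 bound=3 product=2
t=8: arr=1 -> substrate=0 bound=1 product=5
t=9: arr=3 -> substrate=1 bound=3 product=5
t=10: arr=0 -> substrate=0 bound=3 product=6
t=11: arr=3 -> substrate=1 bound=3 product=8
t=12: arr=0 -> substrate=0 bound=3 product=9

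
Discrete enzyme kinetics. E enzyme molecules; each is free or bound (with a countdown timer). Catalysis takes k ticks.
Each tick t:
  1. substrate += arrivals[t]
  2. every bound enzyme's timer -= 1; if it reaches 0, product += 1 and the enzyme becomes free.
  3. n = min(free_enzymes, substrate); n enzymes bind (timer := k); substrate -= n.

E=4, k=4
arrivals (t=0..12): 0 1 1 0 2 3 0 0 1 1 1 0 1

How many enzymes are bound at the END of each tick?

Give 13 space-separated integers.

t=0: arr=0 -> substrate=0 bound=0 product=0
t=1: arr=1 -> substrate=0 bound=1 product=0
t=2: arr=1 -> substrate=0 bound=2 product=0
t=3: arr=0 -> substrate=0 bound=2 product=0
t=4: arr=2 -> substrate=0 bound=4 product=0
t=5: arr=3 -> substrate=2 bound=4 product=1
t=6: arr=0 -> substrate=1 bound=4 product=2
t=7: arr=0 -> substrate=1 bound=4 product=2
t=8: arr=1 -> substrate=0 bound=4 product=4
t=9: arr=1 -> substrate=0 bound=4 product=5
t=10: arr=1 -> substrate=0 bound=4 product=6
t=11: arr=0 -> substrate=0 bound=4 product=6
t=12: arr=1 -> substrate=0 bound=3 product=8

Answer: 0 1 2 2 4 4 4 4 4 4 4 4 3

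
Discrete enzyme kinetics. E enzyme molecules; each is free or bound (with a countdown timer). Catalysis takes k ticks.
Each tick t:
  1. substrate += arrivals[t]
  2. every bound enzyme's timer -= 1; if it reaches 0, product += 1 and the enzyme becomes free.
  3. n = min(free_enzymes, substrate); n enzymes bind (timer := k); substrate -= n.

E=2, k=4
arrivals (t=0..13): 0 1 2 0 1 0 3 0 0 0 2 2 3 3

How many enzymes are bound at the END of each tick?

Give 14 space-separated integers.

t=0: arr=0 -> substrate=0 bound=0 product=0
t=1: arr=1 -> substrate=0 bound=1 product=0
t=2: arr=2 -> substrate=1 bound=2 product=0
t=3: arr=0 -> substrate=1 bound=2 product=0
t=4: arr=1 -> substrate=2 bound=2 product=0
t=5: arr=0 -> substrate=1 bound=2 product=1
t=6: arr=3 -> substrate=3 bound=2 product=2
t=7: arr=0 -> substrate=3 bound=2 product=2
t=8: arr=0 -> substrate=3 bound=2 product=2
t=9: arr=0 -> substrate=2 bound=2 product=3
t=10: arr=2 -> substrate=3 bound=2 product=4
t=11: arr=2 -> substrate=5 bound=2 product=4
t=12: arr=3 -> substrate=8 bound=2 product=4
t=13: arr=3 -> substrate=10 bound=2 product=5

Answer: 0 1 2 2 2 2 2 2 2 2 2 2 2 2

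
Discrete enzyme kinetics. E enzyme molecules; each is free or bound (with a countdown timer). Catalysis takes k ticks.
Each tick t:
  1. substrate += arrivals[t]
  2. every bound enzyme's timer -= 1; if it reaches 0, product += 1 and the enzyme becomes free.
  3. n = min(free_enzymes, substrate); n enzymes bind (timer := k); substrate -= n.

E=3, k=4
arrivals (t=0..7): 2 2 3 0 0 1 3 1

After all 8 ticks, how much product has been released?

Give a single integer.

t=0: arr=2 -> substrate=0 bound=2 product=0
t=1: arr=2 -> substrate=1 bound=3 product=0
t=2: arr=3 -> substrate=4 bound=3 product=0
t=3: arr=0 -> substrate=4 bound=3 product=0
t=4: arr=0 -> substrate=2 bound=3 product=2
t=5: arr=1 -> substrate=2 bound=3 product=3
t=6: arr=3 -> substrate=5 bound=3 product=3
t=7: arr=1 -> substrate=6 bound=3 product=3

Answer: 3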